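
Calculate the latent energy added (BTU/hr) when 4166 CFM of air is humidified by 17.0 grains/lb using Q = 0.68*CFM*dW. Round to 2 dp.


Q = 0.68 * 4166 * 17.0 = 48158.96 BTU/hr

48158.96 BTU/hr


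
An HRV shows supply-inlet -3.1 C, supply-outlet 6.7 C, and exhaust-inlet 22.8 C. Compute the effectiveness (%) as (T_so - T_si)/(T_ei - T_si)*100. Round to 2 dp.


eff = (6.7-(-3.1))/(22.8-(-3.1))*100 = 37.84 %

37.84 %


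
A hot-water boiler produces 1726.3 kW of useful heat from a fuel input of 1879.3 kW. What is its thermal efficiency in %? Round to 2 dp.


eta = (1726.3/1879.3)*100 = 91.86 %

91.86 %


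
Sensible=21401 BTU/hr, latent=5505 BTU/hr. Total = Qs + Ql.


Qt = 21401 + 5505 = 26906 BTU/hr

26906 BTU/hr


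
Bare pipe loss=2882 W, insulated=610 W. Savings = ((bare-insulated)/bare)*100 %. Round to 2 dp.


Savings = ((2882-610)/2882)*100 = 78.83 %

78.83 %


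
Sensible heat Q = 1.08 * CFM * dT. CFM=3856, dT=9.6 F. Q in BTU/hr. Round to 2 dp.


Q = 1.08 * 3856 * 9.6 = 39979.01 BTU/hr

39979.01 BTU/hr


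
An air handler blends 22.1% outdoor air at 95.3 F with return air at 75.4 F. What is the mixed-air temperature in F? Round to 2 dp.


T_mix = 75.4 + (22.1/100)*(95.3-75.4) = 79.80 F

79.80 F


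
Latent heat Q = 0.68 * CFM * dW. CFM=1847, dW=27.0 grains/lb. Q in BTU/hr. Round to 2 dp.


Q = 0.68 * 1847 * 27.0 = 33910.92 BTU/hr

33910.92 BTU/hr


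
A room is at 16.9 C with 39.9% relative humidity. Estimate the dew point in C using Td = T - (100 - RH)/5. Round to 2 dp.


Td = 16.9 - (100-39.9)/5 = 4.88 C

4.88 C


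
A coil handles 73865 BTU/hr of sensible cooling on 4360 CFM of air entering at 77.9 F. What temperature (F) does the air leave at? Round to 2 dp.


dT = 73865/(1.08*4360) = 15.6866
T_leave = 77.9 - 15.6866 = 62.21 F

62.21 F


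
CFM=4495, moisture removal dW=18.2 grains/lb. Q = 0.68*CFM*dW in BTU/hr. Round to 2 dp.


Q = 0.68 * 4495 * 18.2 = 55630.12 BTU/hr

55630.12 BTU/hr


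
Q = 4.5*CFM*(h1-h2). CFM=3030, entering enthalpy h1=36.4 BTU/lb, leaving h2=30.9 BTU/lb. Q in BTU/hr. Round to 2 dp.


Q = 4.5 * 3030 * (36.4 - 30.9) = 74992.50 BTU/hr

74992.50 BTU/hr


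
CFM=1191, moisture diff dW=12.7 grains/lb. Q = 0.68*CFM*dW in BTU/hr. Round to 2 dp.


Q = 0.68 * 1191 * 12.7 = 10285.48 BTU/hr

10285.48 BTU/hr


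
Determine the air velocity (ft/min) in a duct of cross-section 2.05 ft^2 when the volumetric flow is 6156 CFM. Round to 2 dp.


V = 6156 / 2.05 = 3002.93 ft/min

3002.93 ft/min


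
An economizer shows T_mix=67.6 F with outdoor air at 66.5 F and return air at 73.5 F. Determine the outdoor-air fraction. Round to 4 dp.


frac = (67.6 - 73.5) / (66.5 - 73.5) = 0.8429

0.8429


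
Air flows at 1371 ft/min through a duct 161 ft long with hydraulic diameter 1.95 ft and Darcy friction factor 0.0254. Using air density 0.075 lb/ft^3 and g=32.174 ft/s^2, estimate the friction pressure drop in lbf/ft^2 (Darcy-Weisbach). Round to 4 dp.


v_fps = 1371/60 = 22.85 ft/s
dp = 0.0254*(161/1.95)*0.075*22.85^2/(2*32.174) = 1.2762 lbf/ft^2

1.2762 lbf/ft^2


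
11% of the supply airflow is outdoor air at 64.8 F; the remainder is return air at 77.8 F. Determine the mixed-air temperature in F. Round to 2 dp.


T_mix = 0.11*64.8 + 0.89*77.8 = 76.37 F

76.37 F


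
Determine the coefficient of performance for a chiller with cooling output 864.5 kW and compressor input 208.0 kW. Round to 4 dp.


COP = 864.5 / 208.0 = 4.1563

4.1563


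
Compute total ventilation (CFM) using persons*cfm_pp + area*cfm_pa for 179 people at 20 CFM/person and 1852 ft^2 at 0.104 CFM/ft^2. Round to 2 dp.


Total = 179*20 + 1852*0.104 = 3772.61 CFM

3772.61 CFM


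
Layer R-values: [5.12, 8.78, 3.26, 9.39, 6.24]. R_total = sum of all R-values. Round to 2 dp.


R_total = 5.12 + 8.78 + 3.26 + 9.39 + 6.24 = 32.79

32.79


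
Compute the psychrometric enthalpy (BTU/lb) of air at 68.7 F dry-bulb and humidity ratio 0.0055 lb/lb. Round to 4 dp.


h = 0.24*68.7 + 0.0055*(1061+0.444*68.7) = 22.4913 BTU/lb

22.4913 BTU/lb


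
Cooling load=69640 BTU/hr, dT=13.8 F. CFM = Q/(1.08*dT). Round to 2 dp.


CFM = 69640 / (1.08 * 13.8) = 4672.57

4672.57 CFM


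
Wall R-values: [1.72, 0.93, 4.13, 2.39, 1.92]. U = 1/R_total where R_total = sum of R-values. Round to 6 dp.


R_total = 1.72 + 0.93 + 4.13 + 2.39 + 1.92 = 11.09
U = 1/11.09 = 0.090171

0.090171


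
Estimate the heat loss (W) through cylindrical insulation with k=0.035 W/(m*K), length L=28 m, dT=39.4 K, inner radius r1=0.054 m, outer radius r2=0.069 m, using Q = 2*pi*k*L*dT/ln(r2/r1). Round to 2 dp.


Q = 2*pi*0.035*28*39.4/ln(0.069/0.054) = 989.74 W

989.74 W


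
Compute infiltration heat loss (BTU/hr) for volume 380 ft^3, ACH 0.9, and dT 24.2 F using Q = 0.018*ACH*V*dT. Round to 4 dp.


Q = 0.018 * 0.9 * 380 * 24.2 = 148.9752 BTU/hr

148.9752 BTU/hr


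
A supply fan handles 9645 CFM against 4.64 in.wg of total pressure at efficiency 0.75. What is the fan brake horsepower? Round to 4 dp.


BHP = 9645 * 4.64 / (6356 * 0.75) = 9.3880 hp

9.3880 hp


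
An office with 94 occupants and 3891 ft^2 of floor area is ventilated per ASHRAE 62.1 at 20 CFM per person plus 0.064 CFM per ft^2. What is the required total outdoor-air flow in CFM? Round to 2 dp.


Total = 94*20 + 3891*0.064 = 2129.02 CFM

2129.02 CFM


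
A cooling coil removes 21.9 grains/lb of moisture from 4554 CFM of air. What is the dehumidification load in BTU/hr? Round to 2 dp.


Q = 0.68 * 4554 * 21.9 = 67818.17 BTU/hr

67818.17 BTU/hr


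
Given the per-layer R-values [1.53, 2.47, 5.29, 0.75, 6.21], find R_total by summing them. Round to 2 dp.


R_total = 1.53 + 2.47 + 5.29 + 0.75 + 6.21 = 16.25

16.25


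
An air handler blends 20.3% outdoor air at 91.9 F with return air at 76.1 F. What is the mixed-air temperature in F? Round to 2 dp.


T_mix = 76.1 + (20.3/100)*(91.9-76.1) = 79.31 F

79.31 F


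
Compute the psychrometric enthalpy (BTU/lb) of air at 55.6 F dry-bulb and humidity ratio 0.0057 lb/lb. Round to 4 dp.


h = 0.24*55.6 + 0.0057*(1061+0.444*55.6) = 19.5324 BTU/lb

19.5324 BTU/lb


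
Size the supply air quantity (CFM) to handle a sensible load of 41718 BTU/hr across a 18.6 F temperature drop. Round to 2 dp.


CFM = 41718 / (1.08 * 18.6) = 2076.76

2076.76 CFM


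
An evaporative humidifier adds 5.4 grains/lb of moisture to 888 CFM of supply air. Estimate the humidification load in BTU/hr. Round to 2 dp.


Q = 0.68 * 888 * 5.4 = 3260.74 BTU/hr

3260.74 BTU/hr


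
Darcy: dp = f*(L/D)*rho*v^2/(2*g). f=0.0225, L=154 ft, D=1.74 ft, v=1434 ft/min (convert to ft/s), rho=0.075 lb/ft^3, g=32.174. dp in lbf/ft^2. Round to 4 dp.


v_fps = 1434/60 = 23.9 ft/s
dp = 0.0225*(154/1.74)*0.075*23.9^2/(2*32.174) = 1.3258 lbf/ft^2

1.3258 lbf/ft^2


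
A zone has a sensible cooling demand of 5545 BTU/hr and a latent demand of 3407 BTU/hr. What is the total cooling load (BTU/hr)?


Qt = 5545 + 3407 = 8952 BTU/hr

8952 BTU/hr


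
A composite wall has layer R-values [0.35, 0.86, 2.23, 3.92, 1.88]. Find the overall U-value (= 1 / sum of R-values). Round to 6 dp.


R_total = 0.35 + 0.86 + 2.23 + 3.92 + 1.88 = 9.24
U = 1/9.24 = 0.108225

0.108225


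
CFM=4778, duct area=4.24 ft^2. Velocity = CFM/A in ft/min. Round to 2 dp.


V = 4778 / 4.24 = 1126.89 ft/min

1126.89 ft/min


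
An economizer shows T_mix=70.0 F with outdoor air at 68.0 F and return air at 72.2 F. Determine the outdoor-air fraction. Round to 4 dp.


frac = (70.0 - 72.2) / (68.0 - 72.2) = 0.5238

0.5238


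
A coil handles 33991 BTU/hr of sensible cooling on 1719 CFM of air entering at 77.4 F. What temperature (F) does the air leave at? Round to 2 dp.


dT = 33991/(1.08*1719) = 18.3090
T_leave = 77.4 - 18.3090 = 59.09 F

59.09 F


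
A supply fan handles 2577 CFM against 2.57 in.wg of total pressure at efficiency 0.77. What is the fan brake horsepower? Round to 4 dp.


BHP = 2577 * 2.57 / (6356 * 0.77) = 1.3532 hp

1.3532 hp


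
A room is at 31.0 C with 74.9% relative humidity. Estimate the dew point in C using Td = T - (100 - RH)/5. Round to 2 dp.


Td = 31.0 - (100-74.9)/5 = 25.98 C

25.98 C


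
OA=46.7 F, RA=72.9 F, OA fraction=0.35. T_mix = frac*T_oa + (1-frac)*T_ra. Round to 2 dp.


T_mix = 0.35*46.7 + 0.65*72.9 = 63.73 F

63.73 F


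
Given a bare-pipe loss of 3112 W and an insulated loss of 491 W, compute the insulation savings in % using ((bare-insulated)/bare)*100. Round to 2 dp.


Savings = ((3112-491)/3112)*100 = 84.22 %

84.22 %


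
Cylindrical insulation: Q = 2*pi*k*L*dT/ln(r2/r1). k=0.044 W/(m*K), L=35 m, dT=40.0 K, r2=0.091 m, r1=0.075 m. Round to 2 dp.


Q = 2*pi*0.044*35*40.0/ln(0.091/0.075) = 2001.56 W

2001.56 W


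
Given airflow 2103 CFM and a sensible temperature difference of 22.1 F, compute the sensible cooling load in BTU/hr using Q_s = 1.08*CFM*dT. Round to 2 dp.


Q = 1.08 * 2103 * 22.1 = 50194.40 BTU/hr

50194.40 BTU/hr


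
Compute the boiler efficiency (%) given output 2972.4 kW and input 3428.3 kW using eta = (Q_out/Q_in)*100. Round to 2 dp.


eta = (2972.4/3428.3)*100 = 86.70 %

86.70 %


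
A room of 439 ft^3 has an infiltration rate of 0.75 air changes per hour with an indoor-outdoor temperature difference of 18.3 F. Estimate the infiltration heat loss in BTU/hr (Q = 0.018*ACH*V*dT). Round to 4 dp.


Q = 0.018 * 0.75 * 439 * 18.3 = 108.4550 BTU/hr

108.4550 BTU/hr


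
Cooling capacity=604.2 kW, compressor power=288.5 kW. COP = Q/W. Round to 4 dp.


COP = 604.2 / 288.5 = 2.0943

2.0943


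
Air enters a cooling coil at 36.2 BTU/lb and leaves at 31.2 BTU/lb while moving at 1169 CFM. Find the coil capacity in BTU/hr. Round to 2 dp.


Q = 4.5 * 1169 * (36.2 - 31.2) = 26302.50 BTU/hr

26302.50 BTU/hr


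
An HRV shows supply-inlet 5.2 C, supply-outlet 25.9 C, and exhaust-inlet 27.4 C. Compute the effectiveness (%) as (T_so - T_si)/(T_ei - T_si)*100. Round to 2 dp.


eff = (25.9-5.2)/(27.4-5.2)*100 = 93.24 %

93.24 %


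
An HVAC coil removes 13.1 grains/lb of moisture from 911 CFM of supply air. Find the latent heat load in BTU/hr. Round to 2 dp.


Q = 0.68 * 911 * 13.1 = 8115.19 BTU/hr

8115.19 BTU/hr


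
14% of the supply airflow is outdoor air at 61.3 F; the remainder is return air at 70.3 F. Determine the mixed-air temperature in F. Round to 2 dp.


T_mix = 0.14*61.3 + 0.86*70.3 = 69.04 F

69.04 F


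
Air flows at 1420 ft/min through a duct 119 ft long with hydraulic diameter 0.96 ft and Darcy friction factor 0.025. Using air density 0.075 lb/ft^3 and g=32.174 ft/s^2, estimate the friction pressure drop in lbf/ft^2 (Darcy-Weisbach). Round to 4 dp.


v_fps = 1420/60 = 23.6667 ft/s
dp = 0.025*(119/0.96)*0.075*23.6667^2/(2*32.174) = 2.0231 lbf/ft^2

2.0231 lbf/ft^2


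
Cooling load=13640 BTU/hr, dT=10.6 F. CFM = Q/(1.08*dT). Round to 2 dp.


CFM = 13640 / (1.08 * 10.6) = 1191.47

1191.47 CFM


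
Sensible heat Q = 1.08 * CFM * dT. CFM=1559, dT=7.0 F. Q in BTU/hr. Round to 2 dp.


Q = 1.08 * 1559 * 7.0 = 11786.04 BTU/hr

11786.04 BTU/hr


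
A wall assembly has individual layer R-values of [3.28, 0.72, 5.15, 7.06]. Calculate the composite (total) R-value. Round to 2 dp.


R_total = 3.28 + 0.72 + 5.15 + 7.06 = 16.21

16.21


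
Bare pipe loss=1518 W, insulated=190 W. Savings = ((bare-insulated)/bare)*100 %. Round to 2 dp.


Savings = ((1518-190)/1518)*100 = 87.48 %

87.48 %


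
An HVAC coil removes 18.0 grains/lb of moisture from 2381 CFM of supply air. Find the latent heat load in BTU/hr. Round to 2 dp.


Q = 0.68 * 2381 * 18.0 = 29143.44 BTU/hr

29143.44 BTU/hr


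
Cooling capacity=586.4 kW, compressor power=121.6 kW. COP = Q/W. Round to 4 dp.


COP = 586.4 / 121.6 = 4.8224

4.8224


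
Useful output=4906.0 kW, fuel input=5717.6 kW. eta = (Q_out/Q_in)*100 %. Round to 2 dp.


eta = (4906.0/5717.6)*100 = 85.81 %

85.81 %


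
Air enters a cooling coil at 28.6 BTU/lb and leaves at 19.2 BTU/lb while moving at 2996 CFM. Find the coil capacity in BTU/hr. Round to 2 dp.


Q = 4.5 * 2996 * (28.6 - 19.2) = 126730.80 BTU/hr

126730.80 BTU/hr


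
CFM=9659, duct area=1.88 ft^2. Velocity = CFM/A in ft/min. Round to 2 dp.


V = 9659 / 1.88 = 5137.77 ft/min

5137.77 ft/min


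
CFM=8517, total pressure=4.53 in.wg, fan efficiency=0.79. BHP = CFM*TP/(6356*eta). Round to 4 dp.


BHP = 8517 * 4.53 / (6356 * 0.79) = 7.6838 hp

7.6838 hp


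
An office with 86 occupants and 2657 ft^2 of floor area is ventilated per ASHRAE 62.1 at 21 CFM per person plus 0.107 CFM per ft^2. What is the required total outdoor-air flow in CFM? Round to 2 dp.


Total = 86*21 + 2657*0.107 = 2090.30 CFM

2090.30 CFM


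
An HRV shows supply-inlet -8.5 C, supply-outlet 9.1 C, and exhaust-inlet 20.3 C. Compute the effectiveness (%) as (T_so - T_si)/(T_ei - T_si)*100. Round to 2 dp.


eff = (9.1-(-8.5))/(20.3-(-8.5))*100 = 61.11 %

61.11 %


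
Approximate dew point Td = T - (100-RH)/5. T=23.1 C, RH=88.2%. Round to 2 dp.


Td = 23.1 - (100-88.2)/5 = 20.74 C

20.74 C


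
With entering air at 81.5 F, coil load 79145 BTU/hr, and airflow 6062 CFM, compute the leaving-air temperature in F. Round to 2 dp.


dT = 79145/(1.08*6062) = 12.0888
T_leave = 81.5 - 12.0888 = 69.41 F

69.41 F


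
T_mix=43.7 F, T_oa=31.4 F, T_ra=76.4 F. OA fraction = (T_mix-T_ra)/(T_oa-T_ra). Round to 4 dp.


frac = (43.7 - 76.4) / (31.4 - 76.4) = 0.7267

0.7267


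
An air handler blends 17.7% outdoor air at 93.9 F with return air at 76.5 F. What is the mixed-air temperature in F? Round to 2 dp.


T_mix = 76.5 + (17.7/100)*(93.9-76.5) = 79.58 F

79.58 F


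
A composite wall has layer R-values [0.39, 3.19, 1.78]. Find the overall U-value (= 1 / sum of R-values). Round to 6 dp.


R_total = 0.39 + 3.19 + 1.78 = 5.36
U = 1/5.36 = 0.186567

0.186567


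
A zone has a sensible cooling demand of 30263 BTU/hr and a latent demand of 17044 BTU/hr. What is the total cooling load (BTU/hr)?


Qt = 30263 + 17044 = 47307 BTU/hr

47307 BTU/hr


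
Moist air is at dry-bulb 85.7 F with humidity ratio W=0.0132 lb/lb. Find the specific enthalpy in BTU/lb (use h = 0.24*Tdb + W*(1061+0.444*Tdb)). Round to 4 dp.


h = 0.24*85.7 + 0.0132*(1061+0.444*85.7) = 35.0755 BTU/lb

35.0755 BTU/lb


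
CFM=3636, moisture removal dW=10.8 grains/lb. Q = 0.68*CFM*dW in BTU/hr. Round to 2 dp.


Q = 0.68 * 3636 * 10.8 = 26702.78 BTU/hr

26702.78 BTU/hr


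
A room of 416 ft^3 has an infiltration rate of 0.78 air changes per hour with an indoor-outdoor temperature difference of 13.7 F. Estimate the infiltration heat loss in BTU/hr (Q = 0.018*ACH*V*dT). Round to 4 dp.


Q = 0.018 * 0.78 * 416 * 13.7 = 80.0168 BTU/hr

80.0168 BTU/hr


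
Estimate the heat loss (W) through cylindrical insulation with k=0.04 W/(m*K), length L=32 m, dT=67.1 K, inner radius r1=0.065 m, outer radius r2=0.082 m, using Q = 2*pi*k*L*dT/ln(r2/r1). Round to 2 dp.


Q = 2*pi*0.04*32*67.1/ln(0.082/0.065) = 2322.75 W

2322.75 W


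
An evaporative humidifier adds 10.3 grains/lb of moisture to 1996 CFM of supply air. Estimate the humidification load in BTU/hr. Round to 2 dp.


Q = 0.68 * 1996 * 10.3 = 13979.98 BTU/hr

13979.98 BTU/hr


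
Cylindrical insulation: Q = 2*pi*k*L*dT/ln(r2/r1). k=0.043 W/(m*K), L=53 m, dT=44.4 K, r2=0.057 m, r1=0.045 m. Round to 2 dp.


Q = 2*pi*0.043*53*44.4/ln(0.057/0.045) = 2689.55 W

2689.55 W


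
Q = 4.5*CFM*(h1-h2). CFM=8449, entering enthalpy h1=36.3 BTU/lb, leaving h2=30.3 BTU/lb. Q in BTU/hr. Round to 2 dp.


Q = 4.5 * 8449 * (36.3 - 30.3) = 228123.00 BTU/hr

228123.00 BTU/hr


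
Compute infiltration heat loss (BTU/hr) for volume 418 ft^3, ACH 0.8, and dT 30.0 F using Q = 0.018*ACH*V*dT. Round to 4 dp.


Q = 0.018 * 0.8 * 418 * 30.0 = 180.5760 BTU/hr

180.5760 BTU/hr


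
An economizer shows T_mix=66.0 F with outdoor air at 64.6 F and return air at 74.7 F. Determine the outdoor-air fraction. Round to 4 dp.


frac = (66.0 - 74.7) / (64.6 - 74.7) = 0.8614

0.8614


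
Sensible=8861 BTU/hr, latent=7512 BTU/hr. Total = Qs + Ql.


Qt = 8861 + 7512 = 16373 BTU/hr

16373 BTU/hr


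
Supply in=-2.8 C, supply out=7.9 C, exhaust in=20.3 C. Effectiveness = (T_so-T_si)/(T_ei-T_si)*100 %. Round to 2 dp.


eff = (7.9-(-2.8))/(20.3-(-2.8))*100 = 46.32 %

46.32 %


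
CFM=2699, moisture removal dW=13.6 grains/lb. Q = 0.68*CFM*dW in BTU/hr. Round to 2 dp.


Q = 0.68 * 2699 * 13.6 = 24960.35 BTU/hr

24960.35 BTU/hr


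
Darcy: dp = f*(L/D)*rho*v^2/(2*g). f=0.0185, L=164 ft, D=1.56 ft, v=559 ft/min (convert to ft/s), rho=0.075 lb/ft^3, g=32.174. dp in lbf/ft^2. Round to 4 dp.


v_fps = 559/60 = 9.3167 ft/s
dp = 0.0185*(164/1.56)*0.075*9.3167^2/(2*32.174) = 0.1968 lbf/ft^2

0.1968 lbf/ft^2


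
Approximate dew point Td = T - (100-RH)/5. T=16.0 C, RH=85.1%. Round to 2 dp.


Td = 16.0 - (100-85.1)/5 = 13.02 C

13.02 C


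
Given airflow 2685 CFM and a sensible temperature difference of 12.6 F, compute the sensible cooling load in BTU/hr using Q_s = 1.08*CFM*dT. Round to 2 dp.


Q = 1.08 * 2685 * 12.6 = 36537.48 BTU/hr

36537.48 BTU/hr


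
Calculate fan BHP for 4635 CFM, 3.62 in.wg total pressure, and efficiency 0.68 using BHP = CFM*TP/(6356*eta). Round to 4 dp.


BHP = 4635 * 3.62 / (6356 * 0.68) = 3.8821 hp

3.8821 hp


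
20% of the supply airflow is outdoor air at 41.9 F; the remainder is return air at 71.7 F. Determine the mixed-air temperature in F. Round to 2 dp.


T_mix = 0.2*41.9 + 0.8*71.7 = 65.74 F

65.74 F


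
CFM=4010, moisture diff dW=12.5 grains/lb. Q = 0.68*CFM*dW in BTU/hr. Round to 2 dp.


Q = 0.68 * 4010 * 12.5 = 34085.00 BTU/hr

34085.00 BTU/hr


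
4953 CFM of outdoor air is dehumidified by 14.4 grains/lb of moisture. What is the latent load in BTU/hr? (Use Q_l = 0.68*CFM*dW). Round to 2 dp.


Q = 0.68 * 4953 * 14.4 = 48499.78 BTU/hr

48499.78 BTU/hr


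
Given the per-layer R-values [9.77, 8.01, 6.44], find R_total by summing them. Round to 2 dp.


R_total = 9.77 + 8.01 + 6.44 = 24.22

24.22


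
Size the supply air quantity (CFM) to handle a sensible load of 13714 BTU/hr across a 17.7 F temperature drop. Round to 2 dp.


CFM = 13714 / (1.08 * 17.7) = 717.41

717.41 CFM


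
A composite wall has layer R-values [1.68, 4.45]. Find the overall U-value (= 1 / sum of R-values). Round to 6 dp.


R_total = 1.68 + 4.45 = 6.13
U = 1/6.13 = 0.163132

0.163132


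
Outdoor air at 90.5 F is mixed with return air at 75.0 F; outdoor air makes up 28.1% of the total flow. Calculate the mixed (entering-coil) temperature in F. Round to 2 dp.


T_mix = 75.0 + (28.1/100)*(90.5-75.0) = 79.36 F

79.36 F


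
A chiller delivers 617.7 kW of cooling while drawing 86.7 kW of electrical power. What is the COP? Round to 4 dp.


COP = 617.7 / 86.7 = 7.1246

7.1246


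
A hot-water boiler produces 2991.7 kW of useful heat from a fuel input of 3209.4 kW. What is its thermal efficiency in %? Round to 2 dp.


eta = (2991.7/3209.4)*100 = 93.22 %

93.22 %


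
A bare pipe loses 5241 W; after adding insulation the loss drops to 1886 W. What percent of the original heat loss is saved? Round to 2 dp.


Savings = ((5241-1886)/5241)*100 = 64.01 %

64.01 %


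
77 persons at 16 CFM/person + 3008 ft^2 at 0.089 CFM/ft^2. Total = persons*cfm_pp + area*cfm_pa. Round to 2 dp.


Total = 77*16 + 3008*0.089 = 1499.71 CFM

1499.71 CFM


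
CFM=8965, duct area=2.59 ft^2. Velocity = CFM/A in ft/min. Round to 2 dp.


V = 8965 / 2.59 = 3461.39 ft/min

3461.39 ft/min


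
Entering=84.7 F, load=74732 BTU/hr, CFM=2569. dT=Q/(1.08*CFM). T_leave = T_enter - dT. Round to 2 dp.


dT = 74732/(1.08*2569) = 26.9351
T_leave = 84.7 - 26.9351 = 57.76 F

57.76 F


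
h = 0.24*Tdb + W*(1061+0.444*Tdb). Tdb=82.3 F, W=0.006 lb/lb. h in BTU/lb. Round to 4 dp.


h = 0.24*82.3 + 0.006*(1061+0.444*82.3) = 26.3372 BTU/lb

26.3372 BTU/lb


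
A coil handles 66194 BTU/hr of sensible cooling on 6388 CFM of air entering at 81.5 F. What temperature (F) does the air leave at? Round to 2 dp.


dT = 66194/(1.08*6388) = 9.5947
T_leave = 81.5 - 9.5947 = 71.91 F

71.91 F


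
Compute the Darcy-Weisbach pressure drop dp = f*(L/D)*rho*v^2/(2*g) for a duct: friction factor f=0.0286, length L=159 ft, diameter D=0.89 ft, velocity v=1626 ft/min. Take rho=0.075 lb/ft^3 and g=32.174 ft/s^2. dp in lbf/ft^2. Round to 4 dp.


v_fps = 1626/60 = 27.1 ft/s
dp = 0.0286*(159/0.89)*0.075*27.1^2/(2*32.174) = 4.3736 lbf/ft^2

4.3736 lbf/ft^2


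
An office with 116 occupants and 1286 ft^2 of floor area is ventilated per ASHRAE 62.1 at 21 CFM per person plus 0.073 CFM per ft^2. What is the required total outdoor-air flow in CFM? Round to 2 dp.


Total = 116*21 + 1286*0.073 = 2529.88 CFM

2529.88 CFM


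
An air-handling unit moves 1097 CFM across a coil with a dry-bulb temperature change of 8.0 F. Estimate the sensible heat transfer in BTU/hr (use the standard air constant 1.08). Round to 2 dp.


Q = 1.08 * 1097 * 8.0 = 9478.08 BTU/hr

9478.08 BTU/hr


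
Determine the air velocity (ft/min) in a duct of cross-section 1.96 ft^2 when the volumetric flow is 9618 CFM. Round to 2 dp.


V = 9618 / 1.96 = 4907.14 ft/min

4907.14 ft/min


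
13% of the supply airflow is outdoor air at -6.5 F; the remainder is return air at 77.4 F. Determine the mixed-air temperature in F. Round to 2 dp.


T_mix = 0.13*(-6.5) + 0.87*77.4 = 66.49 F

66.49 F


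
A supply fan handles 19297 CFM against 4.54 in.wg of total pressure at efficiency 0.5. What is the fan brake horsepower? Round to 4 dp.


BHP = 19297 * 4.54 / (6356 * 0.5) = 27.5671 hp

27.5671 hp


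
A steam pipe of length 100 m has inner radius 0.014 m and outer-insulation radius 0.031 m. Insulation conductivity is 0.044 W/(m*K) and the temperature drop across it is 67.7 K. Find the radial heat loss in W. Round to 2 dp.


Q = 2*pi*0.044*100*67.7/ln(0.031/0.014) = 2354.47 W

2354.47 W


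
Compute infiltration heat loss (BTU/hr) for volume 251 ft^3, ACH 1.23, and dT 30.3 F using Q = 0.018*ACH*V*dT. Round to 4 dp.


Q = 0.018 * 1.23 * 251 * 30.3 = 168.3813 BTU/hr

168.3813 BTU/hr


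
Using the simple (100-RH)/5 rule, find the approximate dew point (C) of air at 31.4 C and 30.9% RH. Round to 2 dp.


Td = 31.4 - (100-30.9)/5 = 17.58 C

17.58 C


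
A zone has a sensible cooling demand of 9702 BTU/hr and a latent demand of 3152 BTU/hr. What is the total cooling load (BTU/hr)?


Qt = 9702 + 3152 = 12854 BTU/hr

12854 BTU/hr


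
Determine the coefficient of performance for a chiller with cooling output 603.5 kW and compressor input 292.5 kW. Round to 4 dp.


COP = 603.5 / 292.5 = 2.0632

2.0632


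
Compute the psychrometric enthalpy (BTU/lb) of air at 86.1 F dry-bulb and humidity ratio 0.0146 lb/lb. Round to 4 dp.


h = 0.24*86.1 + 0.0146*(1061+0.444*86.1) = 36.7127 BTU/lb

36.7127 BTU/lb


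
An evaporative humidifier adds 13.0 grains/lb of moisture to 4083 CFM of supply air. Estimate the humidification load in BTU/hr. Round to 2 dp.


Q = 0.68 * 4083 * 13.0 = 36093.72 BTU/hr

36093.72 BTU/hr


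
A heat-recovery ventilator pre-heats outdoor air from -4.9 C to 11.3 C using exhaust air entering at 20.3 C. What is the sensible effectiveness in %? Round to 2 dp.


eff = (11.3-(-4.9))/(20.3-(-4.9))*100 = 64.29 %

64.29 %


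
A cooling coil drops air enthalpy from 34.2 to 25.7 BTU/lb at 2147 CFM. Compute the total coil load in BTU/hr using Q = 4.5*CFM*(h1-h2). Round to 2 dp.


Q = 4.5 * 2147 * (34.2 - 25.7) = 82122.75 BTU/hr

82122.75 BTU/hr


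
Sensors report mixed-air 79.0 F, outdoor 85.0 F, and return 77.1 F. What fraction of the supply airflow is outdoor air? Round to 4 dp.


frac = (79.0 - 77.1) / (85.0 - 77.1) = 0.2405

0.2405


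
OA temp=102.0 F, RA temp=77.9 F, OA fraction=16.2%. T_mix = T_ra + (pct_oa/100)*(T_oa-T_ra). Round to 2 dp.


T_mix = 77.9 + (16.2/100)*(102.0-77.9) = 81.80 F

81.80 F


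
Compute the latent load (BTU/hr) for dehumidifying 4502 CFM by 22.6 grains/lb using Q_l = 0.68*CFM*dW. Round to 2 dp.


Q = 0.68 * 4502 * 22.6 = 69186.74 BTU/hr

69186.74 BTU/hr


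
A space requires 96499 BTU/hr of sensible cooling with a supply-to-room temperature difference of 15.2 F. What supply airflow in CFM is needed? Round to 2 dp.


CFM = 96499 / (1.08 * 15.2) = 5878.35

5878.35 CFM


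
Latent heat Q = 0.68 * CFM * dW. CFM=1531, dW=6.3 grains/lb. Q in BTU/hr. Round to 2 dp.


Q = 0.68 * 1531 * 6.3 = 6558.80 BTU/hr

6558.80 BTU/hr


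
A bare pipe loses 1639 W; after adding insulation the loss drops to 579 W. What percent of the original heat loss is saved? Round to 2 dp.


Savings = ((1639-579)/1639)*100 = 64.67 %

64.67 %


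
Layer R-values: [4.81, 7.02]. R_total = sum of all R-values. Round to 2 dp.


R_total = 4.81 + 7.02 = 11.83

11.83


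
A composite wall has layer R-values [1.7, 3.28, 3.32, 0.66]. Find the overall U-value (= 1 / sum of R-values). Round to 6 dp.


R_total = 1.7 + 3.28 + 3.32 + 0.66 = 8.96
U = 1/8.96 = 0.111607

0.111607


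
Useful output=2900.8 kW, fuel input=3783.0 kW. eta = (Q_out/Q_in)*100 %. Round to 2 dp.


eta = (2900.8/3783.0)*100 = 76.68 %

76.68 %


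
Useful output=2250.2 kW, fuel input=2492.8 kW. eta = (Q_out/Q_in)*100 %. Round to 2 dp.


eta = (2250.2/2492.8)*100 = 90.27 %

90.27 %


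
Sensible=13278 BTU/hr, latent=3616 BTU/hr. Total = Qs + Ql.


Qt = 13278 + 3616 = 16894 BTU/hr

16894 BTU/hr


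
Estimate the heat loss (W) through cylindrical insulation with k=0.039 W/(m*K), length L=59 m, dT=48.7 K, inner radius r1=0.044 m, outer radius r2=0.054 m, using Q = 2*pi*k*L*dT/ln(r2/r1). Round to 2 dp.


Q = 2*pi*0.039*59*48.7/ln(0.054/0.044) = 3438.01 W

3438.01 W


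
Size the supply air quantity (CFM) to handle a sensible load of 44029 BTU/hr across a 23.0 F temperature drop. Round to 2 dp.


CFM = 44029 / (1.08 * 23.0) = 1772.50

1772.50 CFM


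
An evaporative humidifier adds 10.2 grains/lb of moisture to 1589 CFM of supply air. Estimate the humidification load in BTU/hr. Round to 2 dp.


Q = 0.68 * 1589 * 10.2 = 11021.30 BTU/hr

11021.30 BTU/hr


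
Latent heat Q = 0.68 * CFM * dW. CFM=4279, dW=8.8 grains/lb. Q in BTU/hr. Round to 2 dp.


Q = 0.68 * 4279 * 8.8 = 25605.54 BTU/hr

25605.54 BTU/hr


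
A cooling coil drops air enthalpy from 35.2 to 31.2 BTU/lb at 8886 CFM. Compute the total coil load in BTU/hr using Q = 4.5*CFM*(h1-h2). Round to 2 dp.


Q = 4.5 * 8886 * (35.2 - 31.2) = 159948.00 BTU/hr

159948.00 BTU/hr


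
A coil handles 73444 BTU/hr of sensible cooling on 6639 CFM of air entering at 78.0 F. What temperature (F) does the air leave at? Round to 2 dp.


dT = 73444/(1.08*6639) = 10.2431
T_leave = 78.0 - 10.2431 = 67.76 F

67.76 F


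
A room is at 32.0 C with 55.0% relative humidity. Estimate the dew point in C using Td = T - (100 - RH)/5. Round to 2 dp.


Td = 32.0 - (100-55.0)/5 = 23.00 C

23.00 C


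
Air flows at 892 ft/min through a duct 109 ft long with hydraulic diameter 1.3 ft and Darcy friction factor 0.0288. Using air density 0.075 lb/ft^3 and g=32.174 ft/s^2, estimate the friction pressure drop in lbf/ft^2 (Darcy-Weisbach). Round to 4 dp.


v_fps = 892/60 = 14.8667 ft/s
dp = 0.0288*(109/1.3)*0.075*14.8667^2/(2*32.174) = 0.6221 lbf/ft^2

0.6221 lbf/ft^2


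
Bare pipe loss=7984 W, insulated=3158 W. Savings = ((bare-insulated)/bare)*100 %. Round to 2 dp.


Savings = ((7984-3158)/7984)*100 = 60.45 %

60.45 %


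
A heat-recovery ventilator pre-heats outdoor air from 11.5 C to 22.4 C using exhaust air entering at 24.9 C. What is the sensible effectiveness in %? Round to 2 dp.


eff = (22.4-11.5)/(24.9-11.5)*100 = 81.34 %

81.34 %


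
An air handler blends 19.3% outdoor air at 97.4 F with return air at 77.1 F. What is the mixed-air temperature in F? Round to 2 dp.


T_mix = 77.1 + (19.3/100)*(97.4-77.1) = 81.02 F

81.02 F


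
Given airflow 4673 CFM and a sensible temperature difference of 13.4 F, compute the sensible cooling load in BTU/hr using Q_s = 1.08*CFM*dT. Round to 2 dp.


Q = 1.08 * 4673 * 13.4 = 67627.66 BTU/hr

67627.66 BTU/hr


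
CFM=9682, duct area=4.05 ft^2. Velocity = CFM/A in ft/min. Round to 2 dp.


V = 9682 / 4.05 = 2390.62 ft/min

2390.62 ft/min


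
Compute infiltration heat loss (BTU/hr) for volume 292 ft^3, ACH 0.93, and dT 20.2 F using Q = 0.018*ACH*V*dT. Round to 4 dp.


Q = 0.018 * 0.93 * 292 * 20.2 = 98.7392 BTU/hr

98.7392 BTU/hr


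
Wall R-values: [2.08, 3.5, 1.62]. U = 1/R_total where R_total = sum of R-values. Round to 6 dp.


R_total = 2.08 + 3.5 + 1.62 = 7.20
U = 1/7.20 = 0.138889

0.138889


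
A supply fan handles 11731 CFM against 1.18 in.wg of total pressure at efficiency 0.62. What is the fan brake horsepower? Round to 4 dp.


BHP = 11731 * 1.18 / (6356 * 0.62) = 3.5127 hp

3.5127 hp


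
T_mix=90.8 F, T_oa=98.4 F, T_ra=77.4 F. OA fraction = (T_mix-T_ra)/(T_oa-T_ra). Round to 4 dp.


frac = (90.8 - 77.4) / (98.4 - 77.4) = 0.6381

0.6381


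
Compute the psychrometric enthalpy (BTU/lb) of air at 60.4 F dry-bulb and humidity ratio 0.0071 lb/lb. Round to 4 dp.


h = 0.24*60.4 + 0.0071*(1061+0.444*60.4) = 22.2195 BTU/lb

22.2195 BTU/lb


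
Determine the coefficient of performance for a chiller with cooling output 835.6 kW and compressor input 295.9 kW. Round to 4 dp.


COP = 835.6 / 295.9 = 2.8239

2.8239


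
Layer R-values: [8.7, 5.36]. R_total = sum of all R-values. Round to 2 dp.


R_total = 8.7 + 5.36 = 14.06

14.06


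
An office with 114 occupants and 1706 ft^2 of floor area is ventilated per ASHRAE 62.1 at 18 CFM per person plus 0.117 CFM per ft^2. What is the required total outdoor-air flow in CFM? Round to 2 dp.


Total = 114*18 + 1706*0.117 = 2251.60 CFM

2251.60 CFM


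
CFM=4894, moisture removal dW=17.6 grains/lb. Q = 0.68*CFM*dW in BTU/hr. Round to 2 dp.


Q = 0.68 * 4894 * 17.6 = 58571.39 BTU/hr

58571.39 BTU/hr


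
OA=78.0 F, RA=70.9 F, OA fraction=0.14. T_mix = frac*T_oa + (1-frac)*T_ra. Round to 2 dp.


T_mix = 0.14*78.0 + 0.86*70.9 = 71.89 F

71.89 F


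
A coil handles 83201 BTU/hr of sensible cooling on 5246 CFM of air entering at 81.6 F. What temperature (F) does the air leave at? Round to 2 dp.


dT = 83201/(1.08*5246) = 14.6851
T_leave = 81.6 - 14.6851 = 66.91 F

66.91 F


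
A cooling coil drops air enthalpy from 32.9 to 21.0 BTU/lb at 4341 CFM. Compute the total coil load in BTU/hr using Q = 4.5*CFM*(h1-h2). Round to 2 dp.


Q = 4.5 * 4341 * (32.9 - 21.0) = 232460.55 BTU/hr

232460.55 BTU/hr


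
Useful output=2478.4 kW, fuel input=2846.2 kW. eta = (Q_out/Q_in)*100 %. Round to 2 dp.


eta = (2478.4/2846.2)*100 = 87.08 %

87.08 %


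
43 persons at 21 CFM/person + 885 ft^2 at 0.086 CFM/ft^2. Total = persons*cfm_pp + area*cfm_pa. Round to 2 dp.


Total = 43*21 + 885*0.086 = 979.11 CFM

979.11 CFM


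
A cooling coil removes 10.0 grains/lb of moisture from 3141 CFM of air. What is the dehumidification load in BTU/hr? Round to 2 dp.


Q = 0.68 * 3141 * 10.0 = 21358.80 BTU/hr

21358.80 BTU/hr


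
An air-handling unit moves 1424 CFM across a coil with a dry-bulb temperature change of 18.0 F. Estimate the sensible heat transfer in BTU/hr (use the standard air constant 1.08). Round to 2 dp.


Q = 1.08 * 1424 * 18.0 = 27682.56 BTU/hr

27682.56 BTU/hr


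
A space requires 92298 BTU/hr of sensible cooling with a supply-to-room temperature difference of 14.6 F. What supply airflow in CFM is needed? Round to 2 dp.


CFM = 92298 / (1.08 * 14.6) = 5853.50

5853.50 CFM


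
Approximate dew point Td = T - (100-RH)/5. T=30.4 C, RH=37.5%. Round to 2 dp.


Td = 30.4 - (100-37.5)/5 = 17.90 C

17.90 C


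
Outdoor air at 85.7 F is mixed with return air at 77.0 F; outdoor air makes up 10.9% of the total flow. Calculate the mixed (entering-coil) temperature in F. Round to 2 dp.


T_mix = 77.0 + (10.9/100)*(85.7-77.0) = 77.95 F

77.95 F


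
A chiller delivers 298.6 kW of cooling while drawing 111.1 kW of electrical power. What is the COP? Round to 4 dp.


COP = 298.6 / 111.1 = 2.6877

2.6877


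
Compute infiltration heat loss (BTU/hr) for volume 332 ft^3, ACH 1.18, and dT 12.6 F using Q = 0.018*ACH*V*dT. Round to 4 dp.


Q = 0.018 * 1.18 * 332 * 12.6 = 88.8512 BTU/hr

88.8512 BTU/hr


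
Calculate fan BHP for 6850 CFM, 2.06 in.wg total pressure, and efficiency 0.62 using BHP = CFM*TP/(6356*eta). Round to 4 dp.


BHP = 6850 * 2.06 / (6356 * 0.62) = 3.5808 hp

3.5808 hp


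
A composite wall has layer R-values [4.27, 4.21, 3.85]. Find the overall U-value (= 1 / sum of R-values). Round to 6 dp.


R_total = 4.27 + 4.21 + 3.85 = 12.33
U = 1/12.33 = 0.081103

0.081103


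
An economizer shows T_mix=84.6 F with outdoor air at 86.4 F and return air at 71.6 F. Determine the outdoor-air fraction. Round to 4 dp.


frac = (84.6 - 71.6) / (86.4 - 71.6) = 0.8784

0.8784


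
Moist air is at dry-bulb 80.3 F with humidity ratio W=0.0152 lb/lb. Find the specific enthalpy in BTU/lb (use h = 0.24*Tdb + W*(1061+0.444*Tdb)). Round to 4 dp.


h = 0.24*80.3 + 0.0152*(1061+0.444*80.3) = 35.9411 BTU/lb

35.9411 BTU/lb


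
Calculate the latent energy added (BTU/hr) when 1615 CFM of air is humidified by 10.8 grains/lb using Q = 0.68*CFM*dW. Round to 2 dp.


Q = 0.68 * 1615 * 10.8 = 11860.56 BTU/hr

11860.56 BTU/hr


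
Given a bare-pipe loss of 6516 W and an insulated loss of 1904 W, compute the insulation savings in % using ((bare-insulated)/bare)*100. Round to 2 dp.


Savings = ((6516-1904)/6516)*100 = 70.78 %

70.78 %


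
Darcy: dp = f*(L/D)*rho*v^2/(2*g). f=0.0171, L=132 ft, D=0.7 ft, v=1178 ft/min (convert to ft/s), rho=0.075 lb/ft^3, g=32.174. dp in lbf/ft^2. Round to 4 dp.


v_fps = 1178/60 = 19.6333 ft/s
dp = 0.0171*(132/0.7)*0.075*19.6333^2/(2*32.174) = 1.4487 lbf/ft^2

1.4487 lbf/ft^2


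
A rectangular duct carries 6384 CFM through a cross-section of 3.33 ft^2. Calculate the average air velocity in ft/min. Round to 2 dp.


V = 6384 / 3.33 = 1917.12 ft/min

1917.12 ft/min


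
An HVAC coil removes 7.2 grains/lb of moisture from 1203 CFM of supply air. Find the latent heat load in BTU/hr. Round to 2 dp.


Q = 0.68 * 1203 * 7.2 = 5889.89 BTU/hr

5889.89 BTU/hr


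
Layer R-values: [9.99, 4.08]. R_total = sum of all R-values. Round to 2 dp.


R_total = 9.99 + 4.08 = 14.07

14.07


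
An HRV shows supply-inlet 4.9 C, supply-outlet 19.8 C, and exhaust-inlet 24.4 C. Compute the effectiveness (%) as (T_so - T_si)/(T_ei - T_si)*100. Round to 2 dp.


eff = (19.8-4.9)/(24.4-4.9)*100 = 76.41 %

76.41 %


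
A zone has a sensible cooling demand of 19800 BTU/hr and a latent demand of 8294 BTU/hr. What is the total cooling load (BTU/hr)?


Qt = 19800 + 8294 = 28094 BTU/hr

28094 BTU/hr


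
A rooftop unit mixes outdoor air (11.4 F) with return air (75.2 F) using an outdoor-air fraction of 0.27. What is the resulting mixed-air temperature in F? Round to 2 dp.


T_mix = 0.27*11.4 + 0.73*75.2 = 57.97 F

57.97 F


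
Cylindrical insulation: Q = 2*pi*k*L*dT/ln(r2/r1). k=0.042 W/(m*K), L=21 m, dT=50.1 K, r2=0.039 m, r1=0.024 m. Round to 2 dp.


Q = 2*pi*0.042*21*50.1/ln(0.039/0.024) = 571.86 W

571.86 W


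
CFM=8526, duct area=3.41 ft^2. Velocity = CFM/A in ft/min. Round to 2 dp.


V = 8526 / 3.41 = 2500.29 ft/min

2500.29 ft/min


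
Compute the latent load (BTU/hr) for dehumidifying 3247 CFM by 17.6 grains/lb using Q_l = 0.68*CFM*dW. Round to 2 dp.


Q = 0.68 * 3247 * 17.6 = 38860.10 BTU/hr

38860.10 BTU/hr


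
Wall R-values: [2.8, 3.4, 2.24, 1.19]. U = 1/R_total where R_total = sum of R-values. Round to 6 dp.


R_total = 2.8 + 3.4 + 2.24 + 1.19 = 9.63
U = 1/9.63 = 0.103842

0.103842


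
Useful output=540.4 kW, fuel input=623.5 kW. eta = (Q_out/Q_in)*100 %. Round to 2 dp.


eta = (540.4/623.5)*100 = 86.67 %

86.67 %


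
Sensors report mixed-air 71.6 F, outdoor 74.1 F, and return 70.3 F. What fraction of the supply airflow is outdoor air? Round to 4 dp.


frac = (71.6 - 70.3) / (74.1 - 70.3) = 0.3421

0.3421


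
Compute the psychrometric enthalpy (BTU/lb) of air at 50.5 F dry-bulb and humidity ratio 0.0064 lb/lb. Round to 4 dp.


h = 0.24*50.5 + 0.0064*(1061+0.444*50.5) = 19.0539 BTU/lb

19.0539 BTU/lb


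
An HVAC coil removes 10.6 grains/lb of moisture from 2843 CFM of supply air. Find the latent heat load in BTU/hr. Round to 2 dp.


Q = 0.68 * 2843 * 10.6 = 20492.34 BTU/hr

20492.34 BTU/hr


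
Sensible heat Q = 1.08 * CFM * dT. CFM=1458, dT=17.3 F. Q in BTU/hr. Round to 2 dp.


Q = 1.08 * 1458 * 17.3 = 27241.27 BTU/hr

27241.27 BTU/hr


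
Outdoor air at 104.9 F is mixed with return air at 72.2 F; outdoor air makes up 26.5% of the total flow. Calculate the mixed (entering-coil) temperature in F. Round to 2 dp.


T_mix = 72.2 + (26.5/100)*(104.9-72.2) = 80.87 F

80.87 F


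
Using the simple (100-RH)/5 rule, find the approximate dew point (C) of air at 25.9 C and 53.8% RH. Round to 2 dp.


Td = 25.9 - (100-53.8)/5 = 16.66 C

16.66 C


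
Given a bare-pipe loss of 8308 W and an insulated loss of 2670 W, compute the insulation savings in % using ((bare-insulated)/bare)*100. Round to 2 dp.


Savings = ((8308-2670)/8308)*100 = 67.86 %

67.86 %


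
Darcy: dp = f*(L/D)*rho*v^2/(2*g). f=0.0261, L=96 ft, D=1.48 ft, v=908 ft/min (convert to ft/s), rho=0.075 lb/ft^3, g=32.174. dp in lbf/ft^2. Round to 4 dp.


v_fps = 908/60 = 15.1333 ft/s
dp = 0.0261*(96/1.48)*0.075*15.1333^2/(2*32.174) = 0.4519 lbf/ft^2

0.4519 lbf/ft^2


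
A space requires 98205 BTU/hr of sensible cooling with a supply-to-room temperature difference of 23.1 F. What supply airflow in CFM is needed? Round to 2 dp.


CFM = 98205 / (1.08 * 23.1) = 3936.39

3936.39 CFM


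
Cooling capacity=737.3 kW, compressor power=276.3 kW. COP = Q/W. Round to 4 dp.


COP = 737.3 / 276.3 = 2.6685

2.6685


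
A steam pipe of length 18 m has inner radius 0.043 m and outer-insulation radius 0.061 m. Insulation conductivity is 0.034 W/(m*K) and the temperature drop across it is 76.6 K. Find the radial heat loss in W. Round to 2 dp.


Q = 2*pi*0.034*18*76.6/ln(0.061/0.043) = 842.36 W

842.36 W


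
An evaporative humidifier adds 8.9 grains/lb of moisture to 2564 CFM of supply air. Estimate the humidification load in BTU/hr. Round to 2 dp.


Q = 0.68 * 2564 * 8.9 = 15517.33 BTU/hr

15517.33 BTU/hr


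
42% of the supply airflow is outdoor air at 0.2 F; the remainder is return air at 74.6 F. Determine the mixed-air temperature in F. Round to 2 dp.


T_mix = 0.42*0.2 + 0.58*74.6 = 43.35 F

43.35 F


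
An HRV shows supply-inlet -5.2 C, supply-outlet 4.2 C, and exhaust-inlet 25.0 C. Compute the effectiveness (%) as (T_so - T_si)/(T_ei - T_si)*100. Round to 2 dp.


eff = (4.2-(-5.2))/(25.0-(-5.2))*100 = 31.13 %

31.13 %


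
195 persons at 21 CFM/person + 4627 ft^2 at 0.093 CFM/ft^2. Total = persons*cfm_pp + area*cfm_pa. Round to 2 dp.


Total = 195*21 + 4627*0.093 = 4525.31 CFM

4525.31 CFM


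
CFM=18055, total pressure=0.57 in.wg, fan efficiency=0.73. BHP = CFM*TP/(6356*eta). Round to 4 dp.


BHP = 18055 * 0.57 / (6356 * 0.73) = 2.2180 hp

2.2180 hp


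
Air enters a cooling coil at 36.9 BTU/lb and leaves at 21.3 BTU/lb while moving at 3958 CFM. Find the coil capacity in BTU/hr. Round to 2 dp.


Q = 4.5 * 3958 * (36.9 - 21.3) = 277851.60 BTU/hr

277851.60 BTU/hr
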